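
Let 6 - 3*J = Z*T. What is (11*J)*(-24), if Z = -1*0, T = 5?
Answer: -528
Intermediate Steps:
Z = 0
J = 2 (J = 2 - 0*5 = 2 - ⅓*0 = 2 + 0 = 2)
(11*J)*(-24) = (11*2)*(-24) = 22*(-24) = -528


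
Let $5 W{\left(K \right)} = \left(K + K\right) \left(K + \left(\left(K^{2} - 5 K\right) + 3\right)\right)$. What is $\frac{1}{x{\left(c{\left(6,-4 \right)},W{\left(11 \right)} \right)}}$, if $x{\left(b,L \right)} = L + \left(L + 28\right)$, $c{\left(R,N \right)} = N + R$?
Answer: $\frac{1}{732} \approx 0.0013661$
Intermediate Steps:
$W{\left(K \right)} = \frac{2 K \left(3 + K^{2} - 4 K\right)}{5}$ ($W{\left(K \right)} = \frac{\left(K + K\right) \left(K + \left(\left(K^{2} - 5 K\right) + 3\right)\right)}{5} = \frac{2 K \left(K + \left(3 + K^{2} - 5 K\right)\right)}{5} = \frac{2 K \left(3 + K^{2} - 4 K\right)}{5}$)
$x{\left(b,L \right)} = 28 + 2 L$ ($x{\left(b,L \right)} = L + \left(28 + L\right) = 28 + 2 L$)
$\frac{1}{x{\left(c{\left(6,-4 \right)},W{\left(11 \right)} \right)}} = \frac{1}{28 + 2 \cdot \frac{2}{5} \cdot 11 \left(3 + 11^{2} - 44\right)} = \frac{1}{28 + 2 \cdot \frac{2}{5} \cdot 11 \left(3 + 121 - 44\right)} = \frac{1}{28 + 2 \cdot \frac{2}{5} \cdot 11 \cdot 80} = \frac{1}{28 + 2 \cdot 352} = \frac{1}{28 + 704} = \frac{1}{732}$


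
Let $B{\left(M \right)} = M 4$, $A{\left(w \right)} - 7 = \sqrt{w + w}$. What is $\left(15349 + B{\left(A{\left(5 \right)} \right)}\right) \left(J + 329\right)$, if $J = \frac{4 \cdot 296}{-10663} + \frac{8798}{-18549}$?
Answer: $\frac{998835679677641}{197787987} + \frac{259825890532 \sqrt{10}}{197787987} \approx 5.0542 \cdot 10^{6}$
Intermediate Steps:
$A{\left(w \right)} = 7 + \sqrt{2} \sqrt{w}$ ($A{\left(w \right)} = 7 + \sqrt{w + w} = 7 + \sqrt{2 w} = 7 + \sqrt{2} \sqrt{w}$)
$B{\left(M \right)} = 4 M$
$J = - \frac{115775090}{197787987}$ ($J = 1184 \left(- \frac{1}{10663}\right) + 8798 \left(- \frac{1}{18549}\right) = - \frac{1184}{10663} - \frac{8798}{18549} = - \frac{115775090}{197787987} \approx -0.58535$)
$\left(15349 + B{\left(A{\left(5 \right)} \right)}\right) \left(J + 329\right) = \left(15349 + 4 \left(7 + \sqrt{2} \sqrt{5}\right)\right) \left(- \frac{115775090}{197787987} + 329\right) = \left(15349 + 4 \left(7 + \sqrt{10}\right)\right) \frac{64956472633}{197787987} = \left(15349 + \left(28 + 4 \sqrt{10}\right)\right) \frac{64956472633}{197787987} = \left(15377 + 4 \sqrt{10}\right) \frac{64956472633}{197787987} = \frac{998835679677641}{197787987} + \frac{259825890532 \sqrt{10}}{197787987}$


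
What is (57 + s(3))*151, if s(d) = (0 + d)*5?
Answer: 10872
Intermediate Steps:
s(d) = 5*d (s(d) = d*5 = 5*d)
(57 + s(3))*151 = (57 + 5*3)*151 = (57 + 15)*151 = 72*151 = 10872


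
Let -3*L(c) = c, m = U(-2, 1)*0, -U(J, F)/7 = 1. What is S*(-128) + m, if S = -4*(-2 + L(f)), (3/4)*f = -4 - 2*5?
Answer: 19456/9 ≈ 2161.8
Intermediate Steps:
U(J, F) = -7 (U(J, F) = -7*1 = -7)
m = 0 (m = -7*0 = 0)
f = -56/3 (f = 4*(-4 - 2*5)/3 = 4*(-4 - 10)/3 = (4/3)*(-14) = -56/3 ≈ -18.667)
L(c) = -c/3
S = -152/9 (S = -4*(-2 - ⅓*(-56/3)) = -4*(-2 + 56/9) = -4*38/9 = -152/9 ≈ -16.889)
S*(-128) + m = -152/9*(-128) + 0 = 19456/9 + 0 = 19456/9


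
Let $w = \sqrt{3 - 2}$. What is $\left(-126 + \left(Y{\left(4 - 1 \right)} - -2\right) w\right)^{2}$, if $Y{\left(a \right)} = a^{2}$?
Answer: $13225$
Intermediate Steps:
$w = 1$ ($w = \sqrt{1} = 1$)
$\left(-126 + \left(Y{\left(4 - 1 \right)} - -2\right) w\right)^{2} = \left(-126 + \left(\left(4 - 1\right)^{2} - -2\right) 1\right)^{2} = \left(-126 + \left(\left(4 - 1\right)^{2} + 2\right) 1\right)^{2} = \left(-126 + \left(3^{2} + 2\right) 1\right)^{2} = \left(-126 + \left(9 + 2\right) 1\right)^{2} = \left(-126 + 11 \cdot 1\right)^{2} = \left(-126 + 11\right)^{2} = \left(-115\right)^{2} = 13225$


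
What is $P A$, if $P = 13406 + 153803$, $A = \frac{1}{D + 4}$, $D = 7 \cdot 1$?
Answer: $\frac{167209}{11} \approx 15201.0$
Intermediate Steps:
$D = 7$
$A = \frac{1}{11}$ ($A = \frac{1}{7 + 4} = \frac{1}{11} \approx 0.090909$)
$P = 167209$
$P A = 167209 \cdot \frac{1}{11} = \frac{167209}{11}$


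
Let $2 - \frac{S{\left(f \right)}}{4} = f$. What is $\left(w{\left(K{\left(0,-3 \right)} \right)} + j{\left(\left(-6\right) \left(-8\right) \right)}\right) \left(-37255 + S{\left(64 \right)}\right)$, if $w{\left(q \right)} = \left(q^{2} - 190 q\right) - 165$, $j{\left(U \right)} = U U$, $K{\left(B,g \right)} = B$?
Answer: $-80218917$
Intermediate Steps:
$S{\left(f \right)} = 8 - 4 f$
$j{\left(U \right)} = U^{2}$
$w{\left(q \right)} = -165 + q^{2} - 190 q$
$\left(w{\left(K{\left(0,-3 \right)} \right)} + j{\left(\left(-6\right) \left(-8\right) \right)}\right) \left(-37255 + S{\left(64 \right)}\right) = \left(\left(-165 + 0^{2} - 0\right) + \left(\left(-6\right) \left(-8\right)\right)^{2}\right) \left(-37255 + \left(8 - 256\right)\right) = \left(\left(-165 + 0 + 0\right) + 48^{2}\right) \left(-37255 + \left(8 - 256\right)\right) = \left(-165 + 2304\right) \left(-37255 - 248\right) = 2139 \left(-37503\right) = -80218917$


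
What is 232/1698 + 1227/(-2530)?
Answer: -748243/2147970 ≈ -0.34835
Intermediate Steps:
232/1698 + 1227/(-2530) = 232*(1/1698) + 1227*(-1/2530) = 116/849 - 1227/2530 = -748243/2147970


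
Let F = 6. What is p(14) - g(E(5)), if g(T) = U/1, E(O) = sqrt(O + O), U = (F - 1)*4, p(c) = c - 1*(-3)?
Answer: -3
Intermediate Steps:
p(c) = 3 + c (p(c) = c + 3 = 3 + c)
U = 20 (U = (6 - 1)*4 = 5*4 = 20)
E(O) = sqrt(2)*sqrt(O) (E(O) = sqrt(2*O) = sqrt(2)*sqrt(O))
g(T) = 20 (g(T) = 20/1 = 20*1 = 20)
p(14) - g(E(5)) = (3 + 14) - 1*20 = 17 - 20 = -3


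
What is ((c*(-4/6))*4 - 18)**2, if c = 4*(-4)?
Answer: 5476/9 ≈ 608.44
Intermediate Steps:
c = -16
((c*(-4/6))*4 - 18)**2 = (-(-64)/6*4 - 18)**2 = (-16*(-2/3)*4 - 18)**2 = ((32/3)*4 - 18)**2 = (128/3 - 18)**2 = (74/3)**2 = 5476/9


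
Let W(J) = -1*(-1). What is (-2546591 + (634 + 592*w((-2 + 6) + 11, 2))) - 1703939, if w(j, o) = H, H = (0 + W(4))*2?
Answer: -4248712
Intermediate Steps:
W(J) = 1
H = 2 (H = (0 + 1)*2 = 1*2 = 2)
w(j, o) = 2
(-2546591 + (634 + 592*w((-2 + 6) + 11, 2))) - 1703939 = (-2546591 + (634 + 592*2)) - 1703939 = (-2546591 + (634 + 1184)) - 1703939 = (-2546591 + 1818) - 1703939 = -2544773 - 1703939 = -4248712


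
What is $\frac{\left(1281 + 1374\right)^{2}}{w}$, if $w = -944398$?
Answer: $- \frac{7049025}{944398} \approx -7.464$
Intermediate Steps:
$\frac{\left(1281 + 1374\right)^{2}}{w} = \frac{\left(1281 + 1374\right)^{2}}{-944398} = 2655^{2} \left(- \frac{1}{944398}\right) = 7049025 \left(- \frac{1}{944398}\right) = - \frac{7049025}{944398}$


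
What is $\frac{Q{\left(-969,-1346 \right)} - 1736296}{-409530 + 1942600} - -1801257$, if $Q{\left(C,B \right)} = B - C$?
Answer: $\frac{2761451332317}{1533070} \approx 1.8013 \cdot 10^{6}$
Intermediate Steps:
$\frac{Q{\left(-969,-1346 \right)} - 1736296}{-409530 + 1942600} - -1801257 = \frac{\left(-1346 - -969\right) - 1736296}{-409530 + 1942600} - -1801257 = \frac{\left(-1346 + 969\right) - 1736296}{1533070} + 1801257 = \left(-377 - 1736296\right) \frac{1}{1533070} + 1801257 = \left(-1736673\right) \frac{1}{1533070} + 1801257 = - \frac{1736673}{1533070} + 1801257 = \frac{2761451332317}{1533070}$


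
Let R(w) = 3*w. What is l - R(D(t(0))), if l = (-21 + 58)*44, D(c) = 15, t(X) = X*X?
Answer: 1583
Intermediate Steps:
t(X) = X**2
l = 1628 (l = 37*44 = 1628)
l - R(D(t(0))) = 1628 - 3*15 = 1628 - 1*45 = 1628 - 45 = 1583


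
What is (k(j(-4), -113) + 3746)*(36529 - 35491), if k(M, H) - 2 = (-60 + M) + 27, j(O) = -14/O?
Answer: 3859803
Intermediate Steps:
k(M, H) = -31 + M (k(M, H) = 2 + ((-60 + M) + 27) = 2 + (-33 + M) = -31 + M)
(k(j(-4), -113) + 3746)*(36529 - 35491) = ((-31 - 14/(-4)) + 3746)*(36529 - 35491) = ((-31 - 14*(-1/4)) + 3746)*1038 = ((-31 + 7/2) + 3746)*1038 = (-55/2 + 3746)*1038 = (7437/2)*1038 = 3859803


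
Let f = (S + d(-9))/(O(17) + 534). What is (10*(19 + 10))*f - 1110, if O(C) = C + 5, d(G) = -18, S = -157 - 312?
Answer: -379195/278 ≈ -1364.0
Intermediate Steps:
S = -469
O(C) = 5 + C
f = -487/556 (f = (-469 - 18)/((5 + 17) + 534) = -487/(22 + 534) = -487/556 ≈ -0.87590)
(10*(19 + 10))*f - 1110 = (10*(19 + 10))*(-487/556) - 1110 = (10*29)*(-487/556) - 1110 = 290*(-487/556) - 1110 = -70615/278 - 1110 = -379195/278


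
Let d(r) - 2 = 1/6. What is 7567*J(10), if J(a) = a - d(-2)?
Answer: 355649/6 ≈ 59275.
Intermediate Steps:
d(r) = 13/6 (d(r) = 2 + 1/6 = 2 + ⅙ = 13/6)
J(a) = -13/6 + a (J(a) = a - 1*13/6 = a - 13/6 = -13/6 + a)
7567*J(10) = 7567*(-13/6 + 10) = 7567*(47/6) = 355649/6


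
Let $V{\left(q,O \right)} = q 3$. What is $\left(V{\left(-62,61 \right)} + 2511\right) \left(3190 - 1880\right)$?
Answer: $3045750$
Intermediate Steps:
$V{\left(q,O \right)} = 3 q$
$\left(V{\left(-62,61 \right)} + 2511\right) \left(3190 - 1880\right) = \left(3 \left(-62\right) + 2511\right) \left(3190 - 1880\right) = \left(-186 + 2511\right) 1310 = 2325 \cdot 1310 = 3045750$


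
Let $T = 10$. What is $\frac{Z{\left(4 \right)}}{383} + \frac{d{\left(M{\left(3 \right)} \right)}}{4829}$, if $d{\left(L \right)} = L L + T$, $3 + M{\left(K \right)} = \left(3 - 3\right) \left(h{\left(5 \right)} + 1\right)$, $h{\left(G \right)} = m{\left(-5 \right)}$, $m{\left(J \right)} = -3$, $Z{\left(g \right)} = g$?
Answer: $\frac{26593}{1849507} \approx 0.014378$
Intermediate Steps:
$h{\left(G \right)} = -3$
$M{\left(K \right)} = -3$ ($M{\left(K \right)} = -3 + \left(3 - 3\right) \left(-3 + 1\right) = -3 + 0 \left(-2\right) = -3 + 0 = -3$)
$d{\left(L \right)} = 10 + L^{2}$ ($d{\left(L \right)} = L L + 10 = L^{2} + 10 = 10 + L^{2}$)
$\frac{Z{\left(4 \right)}}{383} + \frac{d{\left(M{\left(3 \right)} \right)}}{4829} = \frac{4}{383} + \frac{10 + \left(-3\right)^{2}}{4829} = 4 \cdot \frac{1}{383} + \left(10 + 9\right) \frac{1}{4829} = \frac{4}{383} + 19 \cdot \frac{1}{4829} = \frac{4}{383} + \frac{19}{4829} = \frac{26593}{1849507}$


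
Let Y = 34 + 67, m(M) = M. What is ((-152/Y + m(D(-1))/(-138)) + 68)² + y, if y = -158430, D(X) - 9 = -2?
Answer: -29920191462719/194267844 ≈ -1.5402e+5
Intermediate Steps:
D(X) = 7 (D(X) = 9 - 2 = 7)
Y = 101
((-152/Y + m(D(-1))/(-138)) + 68)² + y = ((-152/101 + 7/(-138)) + 68)² - 158430 = ((-152*1/101 + 7*(-1/138)) + 68)² - 158430 = ((-152/101 - 7/138) + 68)² - 158430 = (-21683/13938 + 68)² - 158430 = (926101/13938)² - 158430 = 857663062201/194267844 - 158430 = -29920191462719/194267844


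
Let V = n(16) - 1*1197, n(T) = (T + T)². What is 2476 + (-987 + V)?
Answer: 1316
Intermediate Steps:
n(T) = 4*T² (n(T) = (2*T)² = 4*T²)
V = -173 (V = 4*16² - 1*1197 = 4*256 - 1197 = 1024 - 1197 = -173)
2476 + (-987 + V) = 2476 + (-987 - 173) = 2476 - 1160 = 1316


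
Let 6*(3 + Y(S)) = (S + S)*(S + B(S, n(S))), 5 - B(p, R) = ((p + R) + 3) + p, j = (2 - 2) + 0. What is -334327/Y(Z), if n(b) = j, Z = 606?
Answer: 334327/122011 ≈ 2.7401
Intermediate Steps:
j = 0 (j = 0 + 0 = 0)
n(b) = 0
B(p, R) = 2 - R - 2*p (B(p, R) = 5 - (((p + R) + 3) + p) = 5 - (((R + p) + 3) + p) = 5 - ((3 + R + p) + p) = 5 - (3 + R + 2*p) = 5 + (-3 - R - 2*p) = 2 - R - 2*p)
Y(S) = -3 + S*(2 - S)/3 (Y(S) = -3 + ((S + S)*(S + (2 - 1*0 - 2*S)))/6 = -3 + ((2*S)*(S + (2 + 0 - 2*S)))/6 = -3 + ((2*S)*(S + (2 - 2*S)))/6 = -3 + ((2*S)*(2 - S))/6 = -3 + (2*S*(2 - S))/6 = -3 + S*(2 - S)/3)
-334327/Y(Z) = -334327/(-3 - ⅓*606² + (⅔)*606) = -334327/(-3 - ⅓*367236 + 404) = -334327/(-3 - 122412 + 404) = -334327/(-122011) = -334327*(-1/122011) = 334327/122011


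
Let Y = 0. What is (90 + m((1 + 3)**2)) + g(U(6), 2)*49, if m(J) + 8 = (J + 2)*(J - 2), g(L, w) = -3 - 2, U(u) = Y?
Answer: 89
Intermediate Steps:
U(u) = 0
g(L, w) = -5
m(J) = -8 + (-2 + J)*(2 + J) (m(J) = -8 + (J + 2)*(J - 2) = -8 + (2 + J)*(-2 + J) = -8 + (-2 + J)*(2 + J))
(90 + m((1 + 3)**2)) + g(U(6), 2)*49 = (90 + (-12 + ((1 + 3)**2)**2)) - 5*49 = (90 + (-12 + (4**2)**2)) - 245 = (90 + (-12 + 16**2)) - 245 = (90 + (-12 + 256)) - 245 = (90 + 244) - 245 = 334 - 245 = 89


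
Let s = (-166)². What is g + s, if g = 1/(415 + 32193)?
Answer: 898546049/32608 ≈ 27556.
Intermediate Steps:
s = 27556
g = 1/32608 ≈ 3.0667e-5
g + s = 1/32608 + 27556 = 898546049/32608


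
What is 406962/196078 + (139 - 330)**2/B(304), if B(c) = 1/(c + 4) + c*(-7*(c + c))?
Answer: 79985148296699/39068324931849 ≈ 2.0473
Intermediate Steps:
B(c) = 1/(4 + c) - 14*c**2 (B(c) = 1/(4 + c) + c*(-14*c) = 1/(4 + c) - 14*c**2)
406962/196078 + (139 - 330)**2/B(304) = 406962/196078 + (139 - 330)**2/(((1 - 56*304**2 - 14*304**3)/(4 + 304))) = 406962*(1/196078) + (-191)**2/(((1 - 56*92416 - 14*28094464)/308)) = 203481/98039 + 36481/(((1 - 5175296 - 393322496)/308)) = 203481/98039 + 36481/(((1/308)*(-398497791))) = 203481/98039 + 36481/(-398497791/308) = 203481/98039 + 36481*(-308/398497791) = 203481/98039 - 11236148/398497791 = 79985148296699/39068324931849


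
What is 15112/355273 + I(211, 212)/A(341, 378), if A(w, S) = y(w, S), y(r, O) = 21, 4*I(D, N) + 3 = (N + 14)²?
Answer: 18146127337/29842932 ≈ 608.05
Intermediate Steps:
I(D, N) = -¾ + (14 + N)²/4 (I(D, N) = -¾ + (N + 14)²/4 = -¾ + (14 + N)²/4)
A(w, S) = 21
15112/355273 + I(211, 212)/A(341, 378) = 15112/355273 + (-¾ + (14 + 212)²/4)/21 = 15112*(1/355273) + (-¾ + (¼)*226²)*(1/21) = 15112/355273 + (-¾ + (¼)*51076)*(1/21) = 15112/355273 + (-¾ + 12769)*(1/21) = 15112/355273 + (51073/4)*(1/21) = 15112/355273 + 51073/84 = 18146127337/29842932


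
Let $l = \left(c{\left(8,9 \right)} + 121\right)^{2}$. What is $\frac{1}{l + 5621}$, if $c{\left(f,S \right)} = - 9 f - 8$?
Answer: $\frac{1}{7302} \approx 0.00013695$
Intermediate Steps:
$c{\left(f,S \right)} = -8 - 9 f$
$l = 1681$ ($l = \left(\left(-8 - 72\right) + 121\right)^{2} = \left(-80 + 121\right)^{2} = 41^{2} = 1681$)
$\frac{1}{l + 5621} = \frac{1}{1681 + 5621} = \frac{1}{7302}$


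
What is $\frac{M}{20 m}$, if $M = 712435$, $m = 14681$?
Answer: $\frac{142487}{58724} \approx 2.4264$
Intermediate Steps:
$\frac{M}{20 m} = \frac{712435}{20 \cdot 14681} = \frac{712435}{293620} = 712435 \cdot \frac{1}{293620} = \frac{142487}{58724}$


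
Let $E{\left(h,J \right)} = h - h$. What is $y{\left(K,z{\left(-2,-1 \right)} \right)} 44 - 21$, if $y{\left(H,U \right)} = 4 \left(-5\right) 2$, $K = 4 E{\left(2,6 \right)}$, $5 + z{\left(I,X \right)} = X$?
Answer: $-1781$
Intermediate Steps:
$E{\left(h,J \right)} = 0$
$z{\left(I,X \right)} = -5 + X$
$K = 0$ ($K = 4 \cdot 0 = 0$)
$y{\left(H,U \right)} = -40$ ($y{\left(H,U \right)} = \left(-20\right) 2 = -40$)
$y{\left(K,z{\left(-2,-1 \right)} \right)} 44 - 21 = \left(-40\right) 44 - 21 = -1760 - 21 = -1781$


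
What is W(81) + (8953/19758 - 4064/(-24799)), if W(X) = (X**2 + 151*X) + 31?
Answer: 9223170300325/489978642 ≈ 18824.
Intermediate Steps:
W(X) = 31 + X**2 + 151*X
W(81) + (8953/19758 - 4064/(-24799)) = (31 + 81**2 + 151*81) + (8953/19758 - 4064/(-24799)) = (31 + 6561 + 12231) + (8953*(1/19758) - 4064*(-1/24799)) = 18823 + (8953/19758 + 4064/24799) = 18823 + 302321959/489978642 = 9223170300325/489978642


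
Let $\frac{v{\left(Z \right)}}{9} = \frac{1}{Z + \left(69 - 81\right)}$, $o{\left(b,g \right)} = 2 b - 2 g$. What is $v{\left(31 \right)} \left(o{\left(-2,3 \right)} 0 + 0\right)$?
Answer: $0$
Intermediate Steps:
$o{\left(b,g \right)} = - 2 g + 2 b$
$v{\left(Z \right)} = \frac{9}{-12 + Z}$ ($v{\left(Z \right)} = \frac{9}{Z + \left(69 - 81\right)} = \frac{9}{Z - 12} = \frac{9}{-12 + Z}$)
$v{\left(31 \right)} \left(o{\left(-2,3 \right)} 0 + 0\right) = \frac{9}{-12 + 31} \left(\left(\left(-2\right) 3 + 2 \left(-2\right)\right) 0 + 0\right) = \frac{9}{19} \left(\left(-6 - 4\right) 0 + 0\right) = 9 \cdot \frac{1}{19} \left(\left(-10\right) 0 + 0\right) = \frac{9 \left(0 + 0\right)}{19} = \frac{9}{19} \cdot 0 = 0$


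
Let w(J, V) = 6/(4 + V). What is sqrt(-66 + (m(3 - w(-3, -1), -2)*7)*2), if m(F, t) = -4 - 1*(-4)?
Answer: I*sqrt(66) ≈ 8.124*I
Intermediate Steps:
m(F, t) = 0 (m(F, t) = -4 + 4 = 0)
sqrt(-66 + (m(3 - w(-3, -1), -2)*7)*2) = sqrt(-66 + (0*7)*2) = sqrt(-66 + 0*2) = sqrt(-66 + 0) = sqrt(-66) = I*sqrt(66)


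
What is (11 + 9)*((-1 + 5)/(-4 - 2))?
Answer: -40/3 ≈ -13.333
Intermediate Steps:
(11 + 9)*((-1 + 5)/(-4 - 2)) = 20*(4/(-6)) = 20*(4*(-1/6)) = 20*(-2/3) = -40/3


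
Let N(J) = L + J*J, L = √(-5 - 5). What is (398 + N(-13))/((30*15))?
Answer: 63/50 + I*√10/450 ≈ 1.26 + 0.0070273*I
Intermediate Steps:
L = I*√10 (L = √(-10) = I*√10 ≈ 3.1623*I)
N(J) = J² + I*√10 (N(J) = I*√10 + J*J = I*√10 + J² = J² + I*√10)
(398 + N(-13))/((30*15)) = (398 + ((-13)² + I*√10))/((30*15)) = (398 + (169 + I*√10))/450 = (567 + I*√10)*(1/450) = 63/50 + I*√10/450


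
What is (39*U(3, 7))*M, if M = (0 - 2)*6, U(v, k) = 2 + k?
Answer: -4212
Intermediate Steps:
M = -12 (M = -2*6 = -12)
(39*U(3, 7))*M = (39*(2 + 7))*(-12) = (39*9)*(-12) = 351*(-12) = -4212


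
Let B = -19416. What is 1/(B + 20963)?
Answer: 1/1547 ≈ 0.00064641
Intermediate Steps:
1/(B + 20963) = 1/(-19416 + 20963) = 1/1547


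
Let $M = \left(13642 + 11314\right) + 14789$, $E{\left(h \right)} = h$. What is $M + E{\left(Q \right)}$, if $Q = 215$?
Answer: $39960$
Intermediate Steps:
$M = 39745$ ($M = 24956 + 14789 = 39745$)
$M + E{\left(Q \right)} = 39745 + 215 = 39960$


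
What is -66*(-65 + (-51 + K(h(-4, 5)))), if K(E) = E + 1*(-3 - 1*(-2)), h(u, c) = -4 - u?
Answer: 7722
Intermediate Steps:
K(E) = -1 + E (K(E) = E + 1*(-3 + 2) = E + 1*(-1) = E - 1 = -1 + E)
-66*(-65 + (-51 + K(h(-4, 5)))) = -66*(-65 + (-51 + (-1 + (-4 - 1*(-4))))) = -66*(-65 + (-51 + (-1 + (-4 + 4)))) = -66*(-65 + (-51 + (-1 + 0))) = -66*(-65 + (-51 - 1)) = -66*(-65 - 52) = -66*(-117) = 7722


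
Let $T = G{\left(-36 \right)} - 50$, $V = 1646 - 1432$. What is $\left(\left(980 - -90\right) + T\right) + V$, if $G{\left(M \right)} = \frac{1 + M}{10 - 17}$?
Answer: $1239$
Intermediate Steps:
$G{\left(M \right)} = - \frac{1}{7} - \frac{M}{7}$ ($G{\left(M \right)} = \frac{1 + M}{-7} = \left(1 + M\right) \left(- \frac{1}{7}\right) = - \frac{1}{7} - \frac{M}{7}$)
$V = 214$ ($V = 1646 - 1432 = 214$)
$T = -45$ ($T = \left(- \frac{1}{7} - - \frac{36}{7}\right) - 50 = \left(- \frac{1}{7} + \frac{36}{7}\right) - 50 = 5 - 50 = -45$)
$\left(\left(980 - -90\right) + T\right) + V = \left(\left(980 - -90\right) - 45\right) + 214 = \left(\left(980 + 90\right) - 45\right) + 214 = \left(1070 - 45\right) + 214 = 1025 + 214 = 1239$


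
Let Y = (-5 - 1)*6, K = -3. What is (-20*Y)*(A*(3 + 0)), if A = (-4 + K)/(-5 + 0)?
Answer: 3024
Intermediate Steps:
A = 7/5 (A = (-4 - 3)/(-5 + 0) = -7/(-5) = -7*(-⅕) = 7/5 ≈ 1.4000)
Y = -36 (Y = -6*6 = -36)
(-20*Y)*(A*(3 + 0)) = (-20*(-36))*(7*(3 + 0)/5) = 720*((7/5)*3) = 720*(21/5) = 3024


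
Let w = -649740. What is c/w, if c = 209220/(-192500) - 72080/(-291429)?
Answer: 214078979/165683943652500 ≈ 1.2921e-6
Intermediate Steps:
c = -214078979/255000375 (c = 209220*(-1/192500) - 72080*(-1/291429) = -951/875 + 72080/291429 = -214078979/255000375 ≈ -0.83952)
c/w = -214078979/255000375/(-649740) = -214078979/255000375*(-1/649740) = 214078979/165683943652500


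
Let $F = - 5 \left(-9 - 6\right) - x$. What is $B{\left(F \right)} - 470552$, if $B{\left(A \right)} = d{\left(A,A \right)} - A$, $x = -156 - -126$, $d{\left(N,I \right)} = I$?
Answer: $-470552$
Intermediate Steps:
$x = -30$ ($x = -156 + 126 = -30$)
$F = 105$ ($F = - 5 \left(-9 - 6\right) - -30 = \left(-5\right) \left(-15\right) + 30 = 75 + 30 = 105$)
$B{\left(A \right)} = 0$ ($B{\left(A \right)} = A - A = 0$)
$B{\left(F \right)} - 470552 = 0 - 470552 = -470552$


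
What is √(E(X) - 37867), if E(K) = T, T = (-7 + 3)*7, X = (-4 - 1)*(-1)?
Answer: I*√37895 ≈ 194.67*I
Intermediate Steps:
X = 5 (X = -5*(-1) = 5)
T = -28 (T = -4*7 = -28)
E(K) = -28
√(E(X) - 37867) = √(-28 - 37867) = √(-37895) = I*√37895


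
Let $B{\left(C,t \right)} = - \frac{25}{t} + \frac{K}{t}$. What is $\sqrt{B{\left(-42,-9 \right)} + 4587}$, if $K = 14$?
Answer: $\frac{\sqrt{41294}}{3} \approx 67.736$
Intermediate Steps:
$B{\left(C,t \right)} = - \frac{11}{t}$ ($B{\left(C,t \right)} = - \frac{25}{t} + \frac{14}{t} = - \frac{11}{t}$)
$\sqrt{B{\left(-42,-9 \right)} + 4587} = \sqrt{- \frac{11}{-9} + 4587} = \sqrt{\left(-11\right) \left(- \frac{1}{9}\right) + 4587} = \sqrt{\frac{11}{9} + 4587} = \sqrt{\frac{41294}{9}} = \frac{\sqrt{41294}}{3}$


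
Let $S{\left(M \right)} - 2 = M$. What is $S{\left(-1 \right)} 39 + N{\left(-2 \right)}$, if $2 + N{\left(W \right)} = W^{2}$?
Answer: $41$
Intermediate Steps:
$S{\left(M \right)} = 2 + M$
$N{\left(W \right)} = -2 + W^{2}$
$S{\left(-1 \right)} 39 + N{\left(-2 \right)} = \left(2 - 1\right) 39 - \left(2 - \left(-2\right)^{2}\right) = 1 \cdot 39 + \left(-2 + 4\right) = 39 + 2 = 41$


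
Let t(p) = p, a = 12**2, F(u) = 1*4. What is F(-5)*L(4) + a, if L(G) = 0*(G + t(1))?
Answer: 144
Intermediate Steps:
F(u) = 4
a = 144
L(G) = 0 (L(G) = 0*(G + 1) = 0*(1 + G) = 0)
F(-5)*L(4) + a = 4*0 + 144 = 0 + 144 = 144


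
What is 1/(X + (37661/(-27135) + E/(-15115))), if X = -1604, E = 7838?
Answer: -82029105/131731070449 ≈ -0.00062270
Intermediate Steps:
1/(X + (37661/(-27135) + E/(-15115))) = 1/(-1604 + (37661/(-27135) + 7838/(-15115))) = 1/(-1604 + (37661*(-1/27135) + 7838*(-1/15115))) = 1/(-1604 + (-37661/27135 - 7838/15115)) = 1/(-1604 - 156386029/82029105) = 1/(-131731070449/82029105) = -82029105/131731070449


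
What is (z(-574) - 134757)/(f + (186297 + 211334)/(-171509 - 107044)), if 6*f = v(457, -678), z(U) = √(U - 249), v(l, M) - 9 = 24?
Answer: -75073933242/2268821 + 557106*I*√823/2268821 ≈ -33089.0 + 7.0443*I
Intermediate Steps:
v(l, M) = 33 (v(l, M) = 9 + 24 = 33)
z(U) = √(-249 + U)
f = 11/2 (f = (⅙)*33 = 11/2 ≈ 5.5000)
(z(-574) - 134757)/(f + (186297 + 211334)/(-171509 - 107044)) = (√(-249 - 574) - 134757)/(11/2 + (186297 + 211334)/(-171509 - 107044)) = (√(-823) - 134757)/(11/2 + 397631/(-278553)) = (I*√823 - 134757)/(11/2 + 397631*(-1/278553)) = (-134757 + I*√823)/(11/2 - 397631/278553) = (-134757 + I*√823)/(2268821/557106) = (-134757 + I*√823)*(557106/2268821) = -75073933242/2268821 + 557106*I*√823/2268821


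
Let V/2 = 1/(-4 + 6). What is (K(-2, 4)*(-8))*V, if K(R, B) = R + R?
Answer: 32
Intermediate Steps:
K(R, B) = 2*R
V = 1 (V = 2/(-4 + 6) = 2/2 = 2*(½) = 1)
(K(-2, 4)*(-8))*V = ((2*(-2))*(-8))*1 = -4*(-8)*1 = 32*1 = 32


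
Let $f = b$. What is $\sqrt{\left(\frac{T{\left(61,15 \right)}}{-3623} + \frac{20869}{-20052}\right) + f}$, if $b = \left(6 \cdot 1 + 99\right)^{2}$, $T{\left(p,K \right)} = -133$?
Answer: $\frac{\sqrt{1616175819729590719}}{12108066} \approx 105.0$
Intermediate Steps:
$b = 11025$ ($b = \left(6 + 99\right)^{2} = 105^{2} = 11025$)
$f = 11025$
$\sqrt{\left(\frac{T{\left(61,15 \right)}}{-3623} + \frac{20869}{-20052}\right) + f} = \sqrt{\left(- \frac{133}{-3623} + \frac{20869}{-20052}\right) + 11025} = \sqrt{\left(\left(-133\right) \left(- \frac{1}{3623}\right) + 20869 \left(- \frac{1}{20052}\right)\right) + 11025} = \sqrt{\left(\frac{133}{3623} - \frac{20869}{20052}\right) + 11025} = \sqrt{- \frac{72941471}{72648396} + 11025} = \sqrt{\frac{800875624429}{72648396}} = \frac{\sqrt{1616175819729590719}}{12108066}$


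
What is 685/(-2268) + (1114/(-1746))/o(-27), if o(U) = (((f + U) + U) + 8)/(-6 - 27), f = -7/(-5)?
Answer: -37977295/49059108 ≈ -0.77411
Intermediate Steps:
f = 7/5 (f = -7*(-⅕) = 7/5 ≈ 1.4000)
o(U) = -47/165 - 2*U/33 (o(U) = (((7/5 + U) + U) + 8)/(-6 - 27) = ((7/5 + 2*U) + 8)/(-33) = (47/5 + 2*U)*(-1/33) = -47/165 - 2*U/33)
685/(-2268) + (1114/(-1746))/o(-27) = 685/(-2268) + (1114/(-1746))/(-47/165 - 2/33*(-27)) = 685*(-1/2268) + (1114*(-1/1746))/(-47/165 + 18/11) = -685/2268 - 557/(873*223/165) = -685/2268 - 557/873*165/223 = -685/2268 - 30635/64893 = -37977295/49059108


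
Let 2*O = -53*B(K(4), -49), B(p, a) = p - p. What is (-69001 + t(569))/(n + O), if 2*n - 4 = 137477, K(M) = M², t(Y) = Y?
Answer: -136864/137481 ≈ -0.99551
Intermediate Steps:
n = 137481/2 (n = 2 + (½)*137477 = 2 + 137477/2 = 137481/2 ≈ 68741.)
B(p, a) = 0
O = 0 (O = (-53*0)/2 = (½)*0 = 0)
(-69001 + t(569))/(n + O) = (-69001 + 569)/(137481/2 + 0) = -68432/137481/2 = -68432*2/137481 = -136864/137481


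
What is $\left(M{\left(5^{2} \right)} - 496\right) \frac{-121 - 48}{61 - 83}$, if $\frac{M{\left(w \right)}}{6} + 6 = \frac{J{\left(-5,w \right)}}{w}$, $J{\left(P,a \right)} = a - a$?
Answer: $- \frac{44954}{11} \approx -4086.7$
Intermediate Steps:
$J{\left(P,a \right)} = 0$
$M{\left(w \right)} = -36$ ($M{\left(w \right)} = -36 + 6 \frac{0}{w} = -36 + 6 \cdot 0 = -36 + 0 = -36$)
$\left(M{\left(5^{2} \right)} - 496\right) \frac{-121 - 48}{61 - 83} = \left(-36 - 496\right) \frac{-121 - 48}{61 - 83} = - 532 \left(- \frac{169}{-22}\right) = - 532 \left(\left(-169\right) \left(- \frac{1}{22}\right)\right) = \left(-532\right) \frac{169}{22} = - \frac{44954}{11}$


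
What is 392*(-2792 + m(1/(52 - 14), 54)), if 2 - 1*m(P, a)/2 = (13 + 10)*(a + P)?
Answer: -39274872/19 ≈ -2.0671e+6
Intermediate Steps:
m(P, a) = 4 - 46*P - 46*a (m(P, a) = 4 - 2*(13 + 10)*(a + P) = 4 - 46*(P + a) = 4 - 2*(23*P + 23*a) = 4 + (-46*P - 46*a) = 4 - 46*P - 46*a)
392*(-2792 + m(1/(52 - 14), 54)) = 392*(-2792 + (4 - 46/(52 - 14) - 46*54)) = 392*(-2792 + (4 - 46/38 - 2484)) = 392*(-2792 + (4 - 46*1/38 - 2484)) = 392*(-2792 + (4 - 23/19 - 2484)) = 392*(-2792 - 47143/19) = 392*(-100191/19) = -39274872/19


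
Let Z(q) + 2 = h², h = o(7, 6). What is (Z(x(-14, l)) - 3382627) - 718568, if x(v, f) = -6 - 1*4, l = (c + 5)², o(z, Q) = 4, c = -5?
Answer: -4101181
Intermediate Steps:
l = 0 (l = (-5 + 5)² = 0² = 0)
h = 4
x(v, f) = -10 (x(v, f) = -6 - 4 = -10)
Z(q) = 14 (Z(q) = -2 + 4² = -2 + 16 = 14)
(Z(x(-14, l)) - 3382627) - 718568 = (14 - 3382627) - 718568 = -3382613 - 718568 = -4101181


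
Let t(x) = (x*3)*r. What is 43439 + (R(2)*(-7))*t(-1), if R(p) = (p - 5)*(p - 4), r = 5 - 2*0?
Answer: 44069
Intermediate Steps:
r = 5 (r = 5 + 0 = 5)
R(p) = (-5 + p)*(-4 + p)
t(x) = 15*x (t(x) = (x*3)*5 = (3*x)*5 = 15*x)
43439 + (R(2)*(-7))*t(-1) = 43439 + ((20 + 2² - 9*2)*(-7))*(15*(-1)) = 43439 + ((20 + 4 - 18)*(-7))*(-15) = 43439 + (6*(-7))*(-15) = 43439 - 42*(-15) = 43439 + 630 = 44069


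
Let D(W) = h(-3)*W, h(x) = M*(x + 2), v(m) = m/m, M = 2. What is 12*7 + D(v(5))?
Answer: 82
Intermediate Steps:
v(m) = 1
h(x) = 4 + 2*x (h(x) = 2*(x + 2) = 2*(2 + x) = 4 + 2*x)
D(W) = -2*W (D(W) = (4 + 2*(-3))*W = (4 - 6)*W = -2*W)
12*7 + D(v(5)) = 12*7 - 2*1 = 84 - 2 = 82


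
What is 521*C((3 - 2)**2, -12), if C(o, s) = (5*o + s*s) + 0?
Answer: 77629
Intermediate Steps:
C(o, s) = s**2 + 5*o (C(o, s) = (5*o + s**2) + 0 = (s**2 + 5*o) + 0 = s**2 + 5*o)
521*C((3 - 2)**2, -12) = 521*((-12)**2 + 5*(3 - 2)**2) = 521*(144 + 5*1**2) = 521*(144 + 5*1) = 521*(144 + 5) = 521*149 = 77629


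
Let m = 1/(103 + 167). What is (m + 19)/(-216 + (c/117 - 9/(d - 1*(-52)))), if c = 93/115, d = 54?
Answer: -81310957/924530751 ≈ -0.087948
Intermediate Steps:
m = 1/270 ≈ 0.0037037
c = 93/115 (c = 93*(1/115) = 93/115 ≈ 0.80870)
(m + 19)/(-216 + (c/117 - 9/(d - 1*(-52)))) = (1/270 + 19)/(-216 + ((93/115)/117 - 9/(54 - 1*(-52)))) = 5131/(270*(-216 + ((93/115)*(1/117) - 9/(54 + 52)))) = 5131/(270*(-216 + (31/4485 - 9/106))) = 5131/(270*(-216 - 37079/475410)) = 5131/(270*(-102725639/475410)) = (5131/270)*(-475410/102725639) = -81310957/924530751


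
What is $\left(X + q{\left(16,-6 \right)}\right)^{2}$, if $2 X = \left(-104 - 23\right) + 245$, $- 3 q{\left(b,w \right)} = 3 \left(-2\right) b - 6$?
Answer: $8649$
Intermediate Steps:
$q{\left(b,w \right)} = 2 + 2 b$ ($q{\left(b,w \right)} = - \frac{3 \left(-2\right) b - 6}{3} = - \frac{- 6 b - 6}{3} = - \frac{-6 - 6 b}{3} = 2 + 2 b$)
$X = 59$ ($X = \frac{\left(-104 - 23\right) + 245}{2} = \frac{-127 + 245}{2} = \frac{1}{2} \cdot 118 = 59$)
$\left(X + q{\left(16,-6 \right)}\right)^{2} = \left(59 + \left(2 + 2 \cdot 16\right)\right)^{2} = \left(59 + \left(2 + 32\right)\right)^{2} = \left(59 + 34\right)^{2} = 93^{2} = 8649$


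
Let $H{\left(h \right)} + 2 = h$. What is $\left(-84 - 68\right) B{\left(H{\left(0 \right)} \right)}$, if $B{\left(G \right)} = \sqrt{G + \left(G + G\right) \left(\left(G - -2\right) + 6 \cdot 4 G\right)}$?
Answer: $- 152 \sqrt{190} \approx -2095.2$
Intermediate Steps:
$H{\left(h \right)} = -2 + h$
$B{\left(G \right)} = \sqrt{G + 2 G \left(2 + 25 G\right)}$ ($B{\left(G \right)} = \sqrt{G + 2 G \left(\left(G + 2\right) + 24 G\right)} = \sqrt{G + 2 G \left(\left(2 + G\right) + 24 G\right)} = \sqrt{G + 2 G \left(2 + 25 G\right)}$)
$\left(-84 - 68\right) B{\left(H{\left(0 \right)} \right)} = \left(-84 - 68\right) \sqrt{5} \sqrt{\left(-2 + 0\right) \left(1 + 10 \left(-2 + 0\right)\right)} = - 152 \sqrt{5} \sqrt{- 2 \left(1 + 10 \left(-2\right)\right)} = - 152 \sqrt{5} \sqrt{- 2 \left(1 - 20\right)} = - 152 \sqrt{5} \sqrt{\left(-2\right) \left(-19\right)} = - 152 \sqrt{5} \sqrt{38} = - 152 \sqrt{190}$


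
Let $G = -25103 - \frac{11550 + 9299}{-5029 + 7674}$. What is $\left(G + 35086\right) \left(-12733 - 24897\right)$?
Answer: $- \frac{198567383836}{529} \approx -3.7536 \cdot 10^{8}$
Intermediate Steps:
$G = - \frac{66418284}{2645}$ ($G = -25103 - \frac{20849}{2645} = - \frac{66418284}{2645} \approx -25111.0$)
$\left(G + 35086\right) \left(-12733 - 24897\right) = \left(- \frac{66418284}{2645} + 35086\right) \left(-12733 - 24897\right) = \frac{26384186}{2645} \left(-37630\right) = - \frac{198567383836}{529}$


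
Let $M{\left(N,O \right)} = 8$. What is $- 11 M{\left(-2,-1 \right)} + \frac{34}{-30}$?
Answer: $- \frac{1337}{15} \approx -89.133$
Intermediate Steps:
$- 11 M{\left(-2,-1 \right)} + \frac{34}{-30} = \left(-11\right) 8 + \frac{34}{-30} = -88 + 34 \left(- \frac{1}{30}\right) = -88 - \frac{17}{15} = - \frac{1337}{15}$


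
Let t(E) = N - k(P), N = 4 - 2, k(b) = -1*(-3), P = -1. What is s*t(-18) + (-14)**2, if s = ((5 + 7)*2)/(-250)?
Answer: 24512/125 ≈ 196.10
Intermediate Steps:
k(b) = 3
s = -12/125 (s = (12*2)*(-1/250) = 24*(-1/250) = -12/125 ≈ -0.096000)
N = 2
t(E) = -1 (t(E) = 2 - 1*3 = 2 - 3 = -1)
s*t(-18) + (-14)**2 = -12/125*(-1) + (-14)**2 = 12/125 + 196 = 24512/125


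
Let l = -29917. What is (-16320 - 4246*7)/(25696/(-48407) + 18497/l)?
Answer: 66677666147198/1664131511 ≈ 40068.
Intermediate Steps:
(-16320 - 4246*7)/(25696/(-48407) + 18497/l) = (-16320 - 4246*7)/(25696/(-48407) + 18497/(-29917)) = (-16320 - 1*29722)/(25696*(-1/48407) + 18497*(-1/29917)) = (-16320 - 29722)/(-25696/48407 - 18497/29917) = -46042/(-1664131511/1448192219) = -46042*(-1448192219/1664131511) = 66677666147198/1664131511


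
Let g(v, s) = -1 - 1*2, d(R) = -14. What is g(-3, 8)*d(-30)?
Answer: 42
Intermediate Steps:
g(v, s) = -3 (g(v, s) = -1 - 2 = -3)
g(-3, 8)*d(-30) = -3*(-14) = 42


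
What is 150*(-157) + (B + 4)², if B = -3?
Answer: -23549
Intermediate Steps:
150*(-157) + (B + 4)² = 150*(-157) + (-3 + 4)² = -23550 + 1² = -23550 + 1 = -23549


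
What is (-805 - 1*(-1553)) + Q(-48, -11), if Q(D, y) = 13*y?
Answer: 605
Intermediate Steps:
(-805 - 1*(-1553)) + Q(-48, -11) = (-805 - 1*(-1553)) + 13*(-11) = (-805 + 1553) - 143 = 748 - 143 = 605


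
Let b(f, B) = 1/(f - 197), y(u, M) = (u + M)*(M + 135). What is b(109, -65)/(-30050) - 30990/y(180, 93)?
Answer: -6829157813/13716502800 ≈ -0.49788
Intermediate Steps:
y(u, M) = (135 + M)*(M + u) (y(u, M) = (M + u)*(135 + M) = (135 + M)*(M + u))
b(f, B) = 1/(-197 + f)
b(109, -65)/(-30050) - 30990/y(180, 93) = 1/((-197 + 109)*(-30050)) - 30990/(93**2 + 135*93 + 135*180 + 93*180) = -1/30050/(-88) - 30990/(8649 + 12555 + 24300 + 16740) = -1/88*(-1/30050) - 30990/62244 = 1/2644400 - 30990*1/62244 = 1/2644400 - 5165/10374 = -6829157813/13716502800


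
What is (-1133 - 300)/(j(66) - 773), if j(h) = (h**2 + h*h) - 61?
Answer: -1433/7878 ≈ -0.18190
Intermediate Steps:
j(h) = -61 + 2*h**2 (j(h) = (h**2 + h**2) - 61 = 2*h**2 - 61 = -61 + 2*h**2)
(-1133 - 300)/(j(66) - 773) = (-1133 - 300)/((-61 + 2*66**2) - 773) = -1433/((-61 + 2*4356) - 773) = -1433/((-61 + 8712) - 773) = -1433/(8651 - 773) = -1433/7878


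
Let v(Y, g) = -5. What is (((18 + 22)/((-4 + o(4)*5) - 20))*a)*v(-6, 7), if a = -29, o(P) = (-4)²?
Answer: 725/7 ≈ 103.57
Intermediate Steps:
o(P) = 16
(((18 + 22)/((-4 + o(4)*5) - 20))*a)*v(-6, 7) = (((18 + 22)/((-4 + 16*5) - 20))*(-29))*(-5) = ((40/((-4 + 80) - 20))*(-29))*(-5) = ((40/(76 - 20))*(-29))*(-5) = ((40/56)*(-29))*(-5) = ((40*(1/56))*(-29))*(-5) = ((5/7)*(-29))*(-5) = -145/7*(-5) = 725/7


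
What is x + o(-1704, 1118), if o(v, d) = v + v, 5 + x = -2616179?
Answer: -2619592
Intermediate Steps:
x = -2616184 (x = -5 - 2616179 = -2616184)
o(v, d) = 2*v
x + o(-1704, 1118) = -2616184 + 2*(-1704) = -2616184 - 3408 = -2619592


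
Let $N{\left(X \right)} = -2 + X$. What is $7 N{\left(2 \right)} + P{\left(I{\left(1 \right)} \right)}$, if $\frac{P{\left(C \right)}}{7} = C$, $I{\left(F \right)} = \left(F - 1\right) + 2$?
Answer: $14$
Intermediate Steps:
$I{\left(F \right)} = 1 + F$ ($I{\left(F \right)} = \left(-1 + F\right) + 2 = 1 + F$)
$P{\left(C \right)} = 7 C$
$7 N{\left(2 \right)} + P{\left(I{\left(1 \right)} \right)} = 7 \left(-2 + 2\right) + 7 \left(1 + 1\right) = 7 \cdot 0 + 7 \cdot 2 = 0 + 14 = 14$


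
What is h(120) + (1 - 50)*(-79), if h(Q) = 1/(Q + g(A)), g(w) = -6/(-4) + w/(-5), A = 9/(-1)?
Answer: 4772953/1233 ≈ 3871.0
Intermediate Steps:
A = -9 (A = 9*(-1) = -9)
g(w) = 3/2 - w/5 (g(w) = -6*(-1/4) + w*(-1/5) = 3/2 - w/5)
h(Q) = 1/(33/10 + Q) (h(Q) = 1/(Q + (3/2 - 1/5*(-9))) = 1/(Q + (3/2 + 9/5)) = 1/(Q + 33/10) = 1/(33/10 + Q))
h(120) + (1 - 50)*(-79) = 10/(33 + 10*120) + (1 - 50)*(-79) = 10/(33 + 1200) - 49*(-79) = 10/1233 + 3871 = 4772953/1233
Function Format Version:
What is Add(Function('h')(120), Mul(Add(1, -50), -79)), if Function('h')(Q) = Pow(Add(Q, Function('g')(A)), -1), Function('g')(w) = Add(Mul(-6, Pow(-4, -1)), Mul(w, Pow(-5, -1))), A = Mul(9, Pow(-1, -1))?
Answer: Rational(4772953, 1233) ≈ 3871.0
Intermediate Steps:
A = -9 (A = Mul(9, -1) = -9)
Function('g')(w) = Add(Rational(3, 2), Mul(Rational(-1, 5), w)) (Function('g')(w) = Add(Mul(-6, Rational(-1, 4)), Mul(w, Rational(-1, 5))) = Add(Rational(3, 2), Mul(Rational(-1, 5), w)))
Function('h')(Q) = Pow(Add(Rational(33, 10), Q), -1) (Function('h')(Q) = Pow(Add(Q, Add(Rational(3, 2), Mul(Rational(-1, 5), -9))), -1) = Pow(Add(Q, Add(Rational(3, 2), Rational(9, 5))), -1) = Pow(Add(Q, Rational(33, 10)), -1) = Pow(Add(Rational(33, 10), Q), -1))
Add(Function('h')(120), Mul(Add(1, -50), -79)) = Add(Mul(10, Pow(Add(33, Mul(10, 120)), -1)), Mul(Add(1, -50), -79)) = Add(Mul(10, Pow(Add(33, 1200), -1)), Mul(-49, -79)) = Add(Mul(10, Pow(1233, -1)), 3871) = Add(Mul(10, Rational(1, 1233)), 3871) = Add(Rational(10, 1233), 3871) = Rational(4772953, 1233)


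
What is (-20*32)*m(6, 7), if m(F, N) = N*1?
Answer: -4480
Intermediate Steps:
m(F, N) = N
(-20*32)*m(6, 7) = -20*32*7 = -640*7 = -4480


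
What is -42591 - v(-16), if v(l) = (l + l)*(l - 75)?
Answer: -45503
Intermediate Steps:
v(l) = 2*l*(-75 + l) (v(l) = (2*l)*(-75 + l) = 2*l*(-75 + l))
-42591 - v(-16) = -42591 - 2*(-16)*(-75 - 16) = -42591 - 2*(-16)*(-91) = -42591 - 1*2912 = -42591 - 2912 = -45503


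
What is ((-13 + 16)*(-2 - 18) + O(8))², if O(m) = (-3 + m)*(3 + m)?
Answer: 25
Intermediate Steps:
((-13 + 16)*(-2 - 18) + O(8))² = ((-13 + 16)*(-2 - 18) + (-9 + 8²))² = (3*(-20) + (-9 + 64))² = (-60 + 55)² = (-5)² = 25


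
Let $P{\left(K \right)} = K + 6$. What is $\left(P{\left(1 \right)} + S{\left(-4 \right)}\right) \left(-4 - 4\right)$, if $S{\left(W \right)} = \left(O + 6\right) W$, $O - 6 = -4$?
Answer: $200$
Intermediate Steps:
$O = 2$ ($O = 6 - 4 = 2$)
$P{\left(K \right)} = 6 + K$
$S{\left(W \right)} = 8 W$ ($S{\left(W \right)} = \left(2 + 6\right) W = 8 W$)
$\left(P{\left(1 \right)} + S{\left(-4 \right)}\right) \left(-4 - 4\right) = \left(\left(6 + 1\right) + 8 \left(-4\right)\right) \left(-4 - 4\right) = \left(7 - 32\right) \left(-4 - 4\right) = \left(-25\right) \left(-8\right) = 200$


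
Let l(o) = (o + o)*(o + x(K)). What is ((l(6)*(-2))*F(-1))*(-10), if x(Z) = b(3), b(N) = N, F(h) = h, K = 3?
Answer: -2160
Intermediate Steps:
x(Z) = 3
l(o) = 2*o*(3 + o) (l(o) = (o + o)*(o + 3) = (2*o)*(3 + o) = 2*o*(3 + o))
((l(6)*(-2))*F(-1))*(-10) = (((2*6*(3 + 6))*(-2))*(-1))*(-10) = (((2*6*9)*(-2))*(-1))*(-10) = ((108*(-2))*(-1))*(-10) = -216*(-1)*(-10) = 216*(-10) = -2160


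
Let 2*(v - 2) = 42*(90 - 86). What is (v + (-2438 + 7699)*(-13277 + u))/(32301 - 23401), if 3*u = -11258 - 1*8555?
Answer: -156893413/13350 ≈ -11752.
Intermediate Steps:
v = 86 (v = 2 + (42*(90 - 86))/2 = 2 + (42*4)/2 = 2 + (½)*168 = 2 + 84 = 86)
u = -19813/3 (u = (-11258 - 1*8555)/3 = (-11258 - 8555)/3 = (⅓)*(-19813) = -19813/3 ≈ -6604.3)
(v + (-2438 + 7699)*(-13277 + u))/(32301 - 23401) = (86 + (-2438 + 7699)*(-13277 - 19813/3))/(32301 - 23401) = (86 + 5261*(-59644/3))/8900 = (86 - 313787084/3)*(1/8900) = -313786826/3*1/8900 = -156893413/13350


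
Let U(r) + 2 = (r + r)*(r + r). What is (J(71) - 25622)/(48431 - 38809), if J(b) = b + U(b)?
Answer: -317/566 ≈ -0.56007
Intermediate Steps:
U(r) = -2 + 4*r**2 (U(r) = -2 + (r + r)*(r + r) = -2 + (2*r)*(2*r) = -2 + 4*r**2)
J(b) = -2 + b + 4*b**2 (J(b) = b + (-2 + 4*b**2) = -2 + b + 4*b**2)
(J(71) - 25622)/(48431 - 38809) = ((-2 + 71 + 4*71**2) - 25622)/(48431 - 38809) = ((-2 + 71 + 4*5041) - 25622)/9622 = ((-2 + 71 + 20164) - 25622)*(1/9622) = (20233 - 25622)*(1/9622) = -5389*1/9622 = -317/566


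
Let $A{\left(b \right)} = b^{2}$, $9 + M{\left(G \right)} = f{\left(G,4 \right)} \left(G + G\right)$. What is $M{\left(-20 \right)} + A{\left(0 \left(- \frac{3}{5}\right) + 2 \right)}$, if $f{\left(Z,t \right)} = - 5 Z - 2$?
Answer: $-3925$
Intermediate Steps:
$f{\left(Z,t \right)} = -2 - 5 Z$
$M{\left(G \right)} = -9 + 2 G \left(-2 - 5 G\right)$ ($M{\left(G \right)} = -9 + \left(-2 - 5 G\right) \left(G + G\right) = -9 + \left(-2 - 5 G\right) 2 G = -9 + 2 G \left(-2 - 5 G\right)$)
$M{\left(-20 \right)} + A{\left(0 \left(- \frac{3}{5}\right) + 2 \right)} = \left(-9 - - 40 \left(2 + 5 \left(-20\right)\right)\right) + \left(0 \left(- \frac{3}{5}\right) + 2\right)^{2} = \left(-9 - - 40 \left(2 - 100\right)\right) + \left(0 \left(\left(-3\right) \frac{1}{5}\right) + 2\right)^{2} = \left(-9 - \left(-40\right) \left(-98\right)\right) + \left(0 \left(- \frac{3}{5}\right) + 2\right)^{2} = \left(-9 - 3920\right) + \left(0 + 2\right)^{2} = -3929 + 2^{2} = -3929 + 4 = -3925$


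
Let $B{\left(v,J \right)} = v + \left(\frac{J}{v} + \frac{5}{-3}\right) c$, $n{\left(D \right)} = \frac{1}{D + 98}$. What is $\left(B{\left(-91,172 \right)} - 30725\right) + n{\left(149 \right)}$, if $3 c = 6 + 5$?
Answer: $- \frac{479730652}{15561} \approx -30829.0$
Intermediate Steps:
$n{\left(D \right)} = \frac{1}{98 + D}$
$c = \frac{11}{3}$ ($c = \frac{6 + 5}{3} = \frac{1}{3} \cdot 11 = \frac{11}{3} \approx 3.6667$)
$B{\left(v,J \right)} = - \frac{55}{9} + v + \frac{11 J}{3 v}$ ($B{\left(v,J \right)} = v + \left(\frac{J}{v} + \frac{5}{-3}\right) \frac{11}{3} = v + \left(\frac{J}{v} + 5 \left(- \frac{1}{3}\right)\right) \frac{11}{3} = v + \left(\frac{J}{v} - \frac{5}{3}\right) \frac{11}{3} = v + \left(- \frac{5}{3} + \frac{J}{v}\right) \frac{11}{3} = v + \left(- \frac{55}{9} + \frac{11 J}{3 v}\right) = - \frac{55}{9} + v + \frac{11 J}{3 v}$)
$\left(B{\left(-91,172 \right)} - 30725\right) + n{\left(149 \right)} = \left(\left(- \frac{55}{9} - 91 + \frac{11}{3} \cdot 172 \frac{1}{-91}\right) - 30725\right) + \frac{1}{98 + 149} = \left(\left(- \frac{55}{9} - 91 + \frac{11}{3} \cdot 172 \left(- \frac{1}{91}\right)\right) - 30725\right) + \frac{1}{247} = \left(\left(- \frac{55}{9} - 91 - \frac{1892}{273}\right) - 30725\right) + \frac{1}{247} = \left(- \frac{85210}{819} - 30725\right) + \frac{1}{247} = - \frac{25248985}{819} + \frac{1}{247} = - \frac{479730652}{15561}$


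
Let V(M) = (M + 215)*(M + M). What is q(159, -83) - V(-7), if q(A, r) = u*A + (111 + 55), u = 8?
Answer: 4350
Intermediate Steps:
q(A, r) = 166 + 8*A (q(A, r) = 8*A + (111 + 55) = 8*A + 166 = 166 + 8*A)
V(M) = 2*M*(215 + M) (V(M) = (215 + M)*(2*M) = 2*M*(215 + M))
q(159, -83) - V(-7) = (166 + 8*159) - 2*(-7)*(215 - 7) = (166 + 1272) - 2*(-7)*208 = 1438 - 1*(-2912) = 1438 + 2912 = 4350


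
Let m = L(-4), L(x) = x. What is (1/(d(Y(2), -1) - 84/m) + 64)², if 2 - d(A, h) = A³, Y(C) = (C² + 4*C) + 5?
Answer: 97943335681/23912100 ≈ 4096.0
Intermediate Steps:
Y(C) = 5 + C² + 4*C
m = -4
d(A, h) = 2 - A³
(1/(d(Y(2), -1) - 84/m) + 64)² = (1/((2 - (5 + 2² + 4*2)³) - 84/(-4)) + 64)² = (1/((2 - (5 + 4 + 8)³) - 84*(-¼)) + 64)² = (1/((2 - 1*17³) + 21) + 64)² = (1/((2 - 1*4913) + 21) + 64)² = (1/((2 - 4913) + 21) + 64)² = (1/(-4911 + 21) + 64)² = (1/(-4890) + 64)² = (-1/4890 + 64)² = (312959/4890)² = 97943335681/23912100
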